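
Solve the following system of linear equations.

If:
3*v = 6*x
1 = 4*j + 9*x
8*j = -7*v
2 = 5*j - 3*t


Then:
j = -7/8
t = -17/8
v = 1
x = 1/2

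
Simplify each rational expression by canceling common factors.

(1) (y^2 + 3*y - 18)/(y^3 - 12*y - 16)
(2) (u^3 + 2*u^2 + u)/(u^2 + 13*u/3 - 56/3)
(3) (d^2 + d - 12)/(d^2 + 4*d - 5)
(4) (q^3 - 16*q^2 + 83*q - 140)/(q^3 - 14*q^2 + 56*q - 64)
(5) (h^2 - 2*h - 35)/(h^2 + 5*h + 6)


(1) = (y^2 + 3*y - 18)/(y^3 - 12*y - 16)
(2) = (3*u^3 + 6*u^2 + 3*u)/(3*u^2 + 13*u - 56)
(3) = (d^2 + d - 12)/(d^2 + 4*d - 5)
(4) = (q^2 - 12*q + 35)/(q^2 - 10*q + 16)
(5) = (h^2 - 2*h - 35)/(h^2 + 5*h + 6)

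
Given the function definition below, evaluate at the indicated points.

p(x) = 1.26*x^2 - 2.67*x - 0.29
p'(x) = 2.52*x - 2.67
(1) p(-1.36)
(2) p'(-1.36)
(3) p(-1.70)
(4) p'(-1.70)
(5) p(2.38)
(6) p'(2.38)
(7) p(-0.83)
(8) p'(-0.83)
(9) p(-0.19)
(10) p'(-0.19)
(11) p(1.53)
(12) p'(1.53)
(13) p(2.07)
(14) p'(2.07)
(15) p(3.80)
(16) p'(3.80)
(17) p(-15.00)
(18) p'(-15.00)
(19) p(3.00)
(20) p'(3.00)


(1) = 5.67
(2) = -6.10
(3) = 7.89
(4) = -6.95
(5) = 0.49
(6) = 3.33
(7) = 2.79
(8) = -4.76
(9) = 0.26
(10) = -3.15
(11) = -1.43
(12) = 1.19
(13) = -0.42
(14) = 2.55
(15) = 7.76
(16) = 6.91
(17) = 323.26
(18) = -40.47
(19) = 3.04
(20) = 4.89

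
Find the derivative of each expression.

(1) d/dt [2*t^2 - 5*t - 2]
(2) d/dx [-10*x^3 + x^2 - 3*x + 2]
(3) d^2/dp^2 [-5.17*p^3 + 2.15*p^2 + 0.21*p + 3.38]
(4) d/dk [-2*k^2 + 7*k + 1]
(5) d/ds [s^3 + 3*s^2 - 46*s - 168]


(1) = 4*t - 5
(2) = -30*x^2 + 2*x - 3
(3) = 4.3 - 31.02*p
(4) = 7 - 4*k
(5) = 3*s^2 + 6*s - 46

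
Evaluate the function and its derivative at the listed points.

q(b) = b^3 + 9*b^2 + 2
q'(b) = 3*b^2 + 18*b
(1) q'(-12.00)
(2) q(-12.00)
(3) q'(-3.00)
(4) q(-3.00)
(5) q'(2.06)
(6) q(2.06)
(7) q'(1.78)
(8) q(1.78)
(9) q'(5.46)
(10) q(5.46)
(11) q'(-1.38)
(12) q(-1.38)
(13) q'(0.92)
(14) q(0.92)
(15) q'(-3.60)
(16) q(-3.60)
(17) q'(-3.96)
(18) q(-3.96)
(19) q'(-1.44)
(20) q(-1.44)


(1) = 216.00
(2) = -430.00
(3) = -27.00
(4) = 56.00
(5) = 49.81
(6) = 48.93
(7) = 41.55
(8) = 36.16
(9) = 187.71
(10) = 433.08
(11) = -19.13
(12) = 16.51
(13) = 19.10
(14) = 10.40
(15) = -25.92
(16) = 71.98
(17) = -24.24
(18) = 81.04
(19) = -19.70
(20) = 17.68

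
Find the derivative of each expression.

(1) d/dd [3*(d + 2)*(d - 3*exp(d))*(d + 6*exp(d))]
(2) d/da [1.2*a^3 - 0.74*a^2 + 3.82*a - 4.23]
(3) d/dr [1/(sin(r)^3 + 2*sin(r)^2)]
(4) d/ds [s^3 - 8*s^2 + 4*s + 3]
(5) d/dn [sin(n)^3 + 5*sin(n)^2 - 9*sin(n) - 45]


(1) = 9*d^2*exp(d) + 9*d^2 - 108*d*exp(2*d) + 36*d*exp(d) + 12*d - 270*exp(2*d) + 18*exp(d)
(2) = 3.6*a^2 - 1.48*a + 3.82
(3) = -(3*sin(r) + 4)*cos(r)/((sin(r) + 2)^2*sin(r)^3)
(4) = 3*s^2 - 16*s + 4
(5) = (3*sin(n)^2 + 10*sin(n) - 9)*cos(n)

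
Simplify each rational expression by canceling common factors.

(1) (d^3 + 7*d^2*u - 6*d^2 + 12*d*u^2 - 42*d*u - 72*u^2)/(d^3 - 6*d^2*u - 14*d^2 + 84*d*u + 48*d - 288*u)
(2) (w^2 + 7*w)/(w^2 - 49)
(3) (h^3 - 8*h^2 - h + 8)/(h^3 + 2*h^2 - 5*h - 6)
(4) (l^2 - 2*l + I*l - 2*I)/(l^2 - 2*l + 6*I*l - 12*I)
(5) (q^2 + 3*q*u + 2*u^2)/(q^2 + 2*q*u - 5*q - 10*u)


(1) = (-d^2 - 7*d*u - 12*u^2)/(-d^2 + 6*d*u + 8*d - 48*u)
(2) = w/(w - 7)
(3) = (h^2 - 9*h + 8)/(h^2 + h - 6)
(4) = (l + I)/(l + 6*I)
(5) = (q + u)/(q - 5)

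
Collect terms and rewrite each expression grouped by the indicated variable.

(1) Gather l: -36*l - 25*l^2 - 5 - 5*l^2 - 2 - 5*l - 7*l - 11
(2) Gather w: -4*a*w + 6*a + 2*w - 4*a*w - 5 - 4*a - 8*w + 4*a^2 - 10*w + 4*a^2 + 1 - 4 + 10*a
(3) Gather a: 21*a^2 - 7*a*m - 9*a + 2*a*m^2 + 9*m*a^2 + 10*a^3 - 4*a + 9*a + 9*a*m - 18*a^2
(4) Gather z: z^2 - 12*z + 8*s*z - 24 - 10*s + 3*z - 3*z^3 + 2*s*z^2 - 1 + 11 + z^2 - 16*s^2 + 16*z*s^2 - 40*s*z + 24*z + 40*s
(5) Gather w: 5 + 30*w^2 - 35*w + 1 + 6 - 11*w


(1) = -30*l^2 - 48*l - 18
(2) = 8*a^2 + 12*a + w*(-8*a - 16) - 8
(3) = 10*a^3 + a^2*(9*m + 3) + a*(2*m^2 + 2*m - 4)
(4) = -16*s^2 + 30*s - 3*z^3 + z^2*(2*s + 2) + z*(16*s^2 - 32*s + 15) - 14
(5) = 30*w^2 - 46*w + 12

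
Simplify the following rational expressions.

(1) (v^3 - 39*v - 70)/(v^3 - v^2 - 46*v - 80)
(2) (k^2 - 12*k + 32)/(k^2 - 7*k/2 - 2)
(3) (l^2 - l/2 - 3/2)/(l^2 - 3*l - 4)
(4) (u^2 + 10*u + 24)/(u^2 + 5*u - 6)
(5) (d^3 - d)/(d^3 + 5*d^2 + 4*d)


(1) = (v - 7)/(v - 8)
(2) = (2*k - 16)/(2*k + 1)
(3) = (2*l - 3)/(2*l - 8)
(4) = (u + 4)/(u - 1)
(5) = (d - 1)/(d + 4)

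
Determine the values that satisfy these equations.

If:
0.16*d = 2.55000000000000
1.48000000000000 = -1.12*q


Then:
d = 15.94
q = -1.32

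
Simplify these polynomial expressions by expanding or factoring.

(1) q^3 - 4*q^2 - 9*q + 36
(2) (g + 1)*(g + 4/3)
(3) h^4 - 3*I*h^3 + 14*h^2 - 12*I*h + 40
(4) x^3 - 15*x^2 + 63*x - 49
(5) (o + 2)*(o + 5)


(1) = (q - 4)*(q - 3)*(q + 3)
(2) = g^2 + 7*g/3 + 4/3
(3) = (h - 5*I)*(h - 2*I)*(h + 2*I)^2
(4) = (x - 7)^2*(x - 1)
(5) = o^2 + 7*o + 10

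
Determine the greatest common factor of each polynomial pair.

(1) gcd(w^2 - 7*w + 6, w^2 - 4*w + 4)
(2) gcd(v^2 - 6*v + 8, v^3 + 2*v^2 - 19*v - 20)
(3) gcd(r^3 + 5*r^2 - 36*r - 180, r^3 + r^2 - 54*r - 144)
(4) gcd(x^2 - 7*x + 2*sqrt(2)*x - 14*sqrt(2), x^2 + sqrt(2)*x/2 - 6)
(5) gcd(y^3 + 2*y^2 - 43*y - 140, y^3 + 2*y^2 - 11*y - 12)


(1) = 1
(2) = v - 4
(3) = gcd((r - 6)*(r + 5)*(r + 6), (r - 8)*(r + 3)*(r + 6)) = r + 6
(4) = x + 2*sqrt(2)
(5) = y + 4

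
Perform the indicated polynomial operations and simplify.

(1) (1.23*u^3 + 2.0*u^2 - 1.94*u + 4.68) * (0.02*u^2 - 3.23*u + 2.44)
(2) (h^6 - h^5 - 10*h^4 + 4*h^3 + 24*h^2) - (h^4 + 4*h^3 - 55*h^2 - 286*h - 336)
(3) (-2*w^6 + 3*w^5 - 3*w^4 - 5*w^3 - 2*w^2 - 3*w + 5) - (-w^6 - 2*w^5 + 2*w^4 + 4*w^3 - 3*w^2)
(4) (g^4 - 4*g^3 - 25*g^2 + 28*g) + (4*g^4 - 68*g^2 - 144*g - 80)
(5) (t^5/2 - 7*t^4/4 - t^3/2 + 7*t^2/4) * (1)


(1) = 0.0246*u^5 - 3.9329*u^4 - 3.4976*u^3 + 11.2398*u^2 - 19.85*u + 11.4192
(2) = h^6 - h^5 - 11*h^4 + 79*h^2 + 286*h + 336
(3) = -w^6 + 5*w^5 - 5*w^4 - 9*w^3 + w^2 - 3*w + 5
(4) = 5*g^4 - 4*g^3 - 93*g^2 - 116*g - 80
(5) = t^5/2 - 7*t^4/4 - t^3/2 + 7*t^2/4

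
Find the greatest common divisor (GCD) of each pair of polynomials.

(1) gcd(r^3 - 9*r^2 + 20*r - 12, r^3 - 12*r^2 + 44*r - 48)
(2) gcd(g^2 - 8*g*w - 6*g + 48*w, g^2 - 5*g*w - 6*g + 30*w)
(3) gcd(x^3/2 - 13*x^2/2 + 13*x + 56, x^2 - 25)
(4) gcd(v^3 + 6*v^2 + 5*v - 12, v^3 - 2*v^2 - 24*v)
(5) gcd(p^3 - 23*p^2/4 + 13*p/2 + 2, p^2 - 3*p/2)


(1) = r^2 - 8*r + 12
(2) = gcd((g - 6)*(g - 8*w), (g - 6)*(g - 5*w)) = g - 6
(3) = 1
(4) = v + 4
(5) = 1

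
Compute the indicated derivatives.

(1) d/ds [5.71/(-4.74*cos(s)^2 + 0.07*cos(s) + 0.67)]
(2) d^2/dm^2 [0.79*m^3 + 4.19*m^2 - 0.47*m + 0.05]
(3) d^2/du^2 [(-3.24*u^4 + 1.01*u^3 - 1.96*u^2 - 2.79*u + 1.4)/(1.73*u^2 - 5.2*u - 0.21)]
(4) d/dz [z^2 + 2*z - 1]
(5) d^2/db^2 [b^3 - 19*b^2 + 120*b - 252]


(1) = (0.3997 - 54.1308*cos(s))*sin(s)/(-4.74*cos(s)^2 + 0.07*cos(s) + 0.67)^2
(2) = 4.74*m + 8.38
(3) = (-19.393992*u^6 + 174.88224*u^5 - 518.595048*u^4 - 53.219316*u^3 + 25.770864*u^2 - 81.380796*u + 82.649728)/(5.177717*u^6 - 46.68924*u^5 + 138.452073*u^4 - 129.27304*u^3 - 16.806321*u^2 - 0.68796*u - 0.009261)
(4) = 2*z + 2
(5) = 6*b - 38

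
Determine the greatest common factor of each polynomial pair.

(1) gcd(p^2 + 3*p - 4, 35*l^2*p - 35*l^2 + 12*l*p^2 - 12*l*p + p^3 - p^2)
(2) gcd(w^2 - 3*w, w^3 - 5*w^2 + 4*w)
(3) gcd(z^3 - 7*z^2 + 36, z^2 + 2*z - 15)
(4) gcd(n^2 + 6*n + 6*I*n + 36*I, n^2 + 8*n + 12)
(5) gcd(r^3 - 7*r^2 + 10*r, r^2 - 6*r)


(1) = p - 1
(2) = gcd(w*(w - 3), w*(w - 4)*(w - 1)) = w
(3) = z - 3
(4) = gcd((n + 6)*(n + 6*I), (n + 2)*(n + 6)) = n + 6
(5) = gcd(r*(r - 5)*(r - 2), r*(r - 6)) = r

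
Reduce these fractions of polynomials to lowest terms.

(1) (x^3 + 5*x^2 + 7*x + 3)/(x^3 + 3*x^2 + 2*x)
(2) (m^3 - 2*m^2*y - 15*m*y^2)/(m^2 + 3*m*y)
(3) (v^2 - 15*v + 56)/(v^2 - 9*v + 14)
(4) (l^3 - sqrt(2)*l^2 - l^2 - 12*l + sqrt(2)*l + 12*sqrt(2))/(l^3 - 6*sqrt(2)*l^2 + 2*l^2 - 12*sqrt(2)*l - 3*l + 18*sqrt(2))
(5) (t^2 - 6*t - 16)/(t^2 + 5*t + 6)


(1) = (x^2 + 4*x + 3)/(x^2 + 2*x)
(2) = m - 5*y
(3) = (v - 8)/(v - 2)
(4) = (l^2 + l*(-4 - sqrt(2)) + 4*sqrt(2))/(l^2 + l*(-6*sqrt(2) - 1) + 6*sqrt(2))
(5) = (t - 8)/(t + 3)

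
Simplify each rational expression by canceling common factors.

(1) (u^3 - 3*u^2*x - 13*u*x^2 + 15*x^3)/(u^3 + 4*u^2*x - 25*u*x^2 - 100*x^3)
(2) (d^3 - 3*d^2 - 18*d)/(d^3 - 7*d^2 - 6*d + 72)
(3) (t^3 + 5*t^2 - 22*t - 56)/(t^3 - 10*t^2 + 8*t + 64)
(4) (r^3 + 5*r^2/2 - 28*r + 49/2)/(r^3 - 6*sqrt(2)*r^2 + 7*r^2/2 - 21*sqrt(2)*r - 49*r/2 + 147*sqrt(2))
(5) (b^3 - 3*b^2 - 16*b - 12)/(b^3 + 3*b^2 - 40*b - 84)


(1) = (u^2 + 2*u*x - 3*x^2)/(u^2 + 9*u*x + 20*x^2)
(2) = d/(d - 4)
(3) = (t + 7)/(t - 8)
(4) = (4*r - 4)/(4*r - 24*sqrt(2))
(5) = (b + 1)/(b + 7)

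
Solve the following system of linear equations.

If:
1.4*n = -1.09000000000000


Then:
n = -0.78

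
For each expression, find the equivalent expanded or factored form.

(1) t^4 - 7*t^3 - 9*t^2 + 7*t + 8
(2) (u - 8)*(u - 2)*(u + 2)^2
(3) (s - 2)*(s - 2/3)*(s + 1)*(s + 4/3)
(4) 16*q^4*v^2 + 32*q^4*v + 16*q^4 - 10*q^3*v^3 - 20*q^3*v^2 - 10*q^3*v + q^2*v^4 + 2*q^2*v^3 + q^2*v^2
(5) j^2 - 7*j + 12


(1) = (t - 8)*(t - 1)*(t + 1)^2
(2) = u^4 - 6*u^3 - 20*u^2 + 24*u + 64
(3) = s^4 - s^3/3 - 32*s^2/9 - 4*s/9 + 16/9
(4) = (-8*q + v)*(-2*q + v)*(q*v + q)^2
(5) = (j - 4)*(j - 3)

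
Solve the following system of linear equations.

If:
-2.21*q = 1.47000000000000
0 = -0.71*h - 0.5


Then:
h = -0.70
q = -0.67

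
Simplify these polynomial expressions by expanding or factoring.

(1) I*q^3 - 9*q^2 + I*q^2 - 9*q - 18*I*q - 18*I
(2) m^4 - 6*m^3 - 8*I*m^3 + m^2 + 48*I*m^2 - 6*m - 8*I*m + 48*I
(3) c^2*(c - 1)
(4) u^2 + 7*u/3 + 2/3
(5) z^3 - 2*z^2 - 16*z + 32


(1) = (q + 3*I)*(q + 6*I)*(I*q + I)
(2) = (m - 6)*(m - 8*I)*(m - I)*(m + I)
(3) = c^3 - c^2
(4) = (u + 1/3)*(u + 2)
(5) = (z - 4)*(z - 2)*(z + 4)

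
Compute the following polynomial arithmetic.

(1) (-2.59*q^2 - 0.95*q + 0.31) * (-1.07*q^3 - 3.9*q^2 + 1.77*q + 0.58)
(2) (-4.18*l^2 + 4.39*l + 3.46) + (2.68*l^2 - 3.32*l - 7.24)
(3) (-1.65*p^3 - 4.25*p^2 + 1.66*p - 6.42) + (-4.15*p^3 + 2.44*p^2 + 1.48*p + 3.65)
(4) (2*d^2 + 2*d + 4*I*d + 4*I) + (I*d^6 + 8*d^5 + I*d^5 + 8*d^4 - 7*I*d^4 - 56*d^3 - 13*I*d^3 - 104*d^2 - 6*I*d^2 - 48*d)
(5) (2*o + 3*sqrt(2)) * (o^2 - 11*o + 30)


(1) = 2.7713*q^5 + 11.1175*q^4 - 1.211*q^3 - 4.3927*q^2 - 0.0023*q + 0.1798
(2) = -1.5*l^2 + 1.07*l - 3.78
(3) = -5.8*p^3 - 1.81*p^2 + 3.14*p - 2.77
(4) = I*d^6 + 8*d^5 + I*d^5 + 8*d^4 - 7*I*d^4 - 56*d^3 - 13*I*d^3 - 102*d^2 - 6*I*d^2 - 46*d + 4*I*d + 4*I
(5) = 2*o^3 - 22*o^2 + 3*sqrt(2)*o^2 - 33*sqrt(2)*o + 60*o + 90*sqrt(2)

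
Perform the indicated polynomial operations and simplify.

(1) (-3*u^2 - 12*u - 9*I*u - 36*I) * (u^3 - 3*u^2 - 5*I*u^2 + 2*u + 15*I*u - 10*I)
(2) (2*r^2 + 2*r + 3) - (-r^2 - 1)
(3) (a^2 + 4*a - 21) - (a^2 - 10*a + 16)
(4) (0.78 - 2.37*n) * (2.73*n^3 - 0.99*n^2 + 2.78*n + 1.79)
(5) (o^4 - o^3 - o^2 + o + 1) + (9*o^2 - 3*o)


(1) = -3*u^5 - 3*u^4 + 6*I*u^4 - 15*u^3 + 6*I*u^3 - 69*u^2 - 60*I*u^2 + 450*u + 48*I*u - 360
(2) = 3*r^2 + 2*r + 4
(3) = 14*a - 37
(4) = -6.4701*n^4 + 4.4757*n^3 - 7.3608*n^2 - 2.0739*n + 1.3962
(5) = o^4 - o^3 + 8*o^2 - 2*o + 1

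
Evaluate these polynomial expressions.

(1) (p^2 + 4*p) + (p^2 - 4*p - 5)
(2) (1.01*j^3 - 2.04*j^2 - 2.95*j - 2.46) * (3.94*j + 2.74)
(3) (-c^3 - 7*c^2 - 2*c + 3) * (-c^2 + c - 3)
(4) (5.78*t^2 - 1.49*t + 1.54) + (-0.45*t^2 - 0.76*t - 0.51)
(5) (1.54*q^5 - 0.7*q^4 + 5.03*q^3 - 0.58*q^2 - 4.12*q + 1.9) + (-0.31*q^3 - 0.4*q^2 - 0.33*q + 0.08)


(1) = 2*p^2 - 5
(2) = 3.9794*j^4 - 5.2702*j^3 - 17.2126*j^2 - 17.7754*j - 6.7404
(3) = c^5 + 6*c^4 - 2*c^3 + 16*c^2 + 9*c - 9
(4) = 5.33*t^2 - 2.25*t + 1.03
(5) = 1.54*q^5 - 0.7*q^4 + 4.72*q^3 - 0.98*q^2 - 4.45*q + 1.98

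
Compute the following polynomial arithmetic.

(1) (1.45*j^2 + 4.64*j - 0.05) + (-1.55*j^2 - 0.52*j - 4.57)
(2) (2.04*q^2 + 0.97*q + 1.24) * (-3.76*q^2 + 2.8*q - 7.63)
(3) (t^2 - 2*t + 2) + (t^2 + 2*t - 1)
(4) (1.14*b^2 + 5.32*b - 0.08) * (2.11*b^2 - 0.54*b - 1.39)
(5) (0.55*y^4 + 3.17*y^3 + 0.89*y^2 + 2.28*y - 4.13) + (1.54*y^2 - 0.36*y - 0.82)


(1) = -0.1*j^2 + 4.12*j - 4.62
(2) = -7.6704*q^4 + 2.0648*q^3 - 17.5116*q^2 - 3.9291*q - 9.4612
(3) = 2*t^2 + 1
(4) = 2.4054*b^4 + 10.6096*b^3 - 4.6262*b^2 - 7.3516*b + 0.1112
(5) = 0.55*y^4 + 3.17*y^3 + 2.43*y^2 + 1.92*y - 4.95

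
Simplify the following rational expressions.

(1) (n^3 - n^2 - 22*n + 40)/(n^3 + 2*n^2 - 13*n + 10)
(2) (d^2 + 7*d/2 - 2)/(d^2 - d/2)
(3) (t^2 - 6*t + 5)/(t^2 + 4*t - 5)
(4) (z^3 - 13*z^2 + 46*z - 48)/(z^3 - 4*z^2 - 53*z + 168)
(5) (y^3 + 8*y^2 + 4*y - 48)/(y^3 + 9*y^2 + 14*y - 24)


(1) = (n - 4)/(n - 1)
(2) = (d + 4)/d
(3) = (t - 5)/(t + 5)
(4) = (z - 2)/(z + 7)
(5) = (y - 2)/(y - 1)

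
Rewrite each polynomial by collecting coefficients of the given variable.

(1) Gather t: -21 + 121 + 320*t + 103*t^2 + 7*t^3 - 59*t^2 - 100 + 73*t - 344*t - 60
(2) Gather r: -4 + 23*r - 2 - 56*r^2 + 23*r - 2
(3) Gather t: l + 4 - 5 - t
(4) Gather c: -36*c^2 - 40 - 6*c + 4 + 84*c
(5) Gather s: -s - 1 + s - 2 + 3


(1) = 7*t^3 + 44*t^2 + 49*t - 60
(2) = -56*r^2 + 46*r - 8
(3) = l - t - 1
(4) = -36*c^2 + 78*c - 36
(5) = 0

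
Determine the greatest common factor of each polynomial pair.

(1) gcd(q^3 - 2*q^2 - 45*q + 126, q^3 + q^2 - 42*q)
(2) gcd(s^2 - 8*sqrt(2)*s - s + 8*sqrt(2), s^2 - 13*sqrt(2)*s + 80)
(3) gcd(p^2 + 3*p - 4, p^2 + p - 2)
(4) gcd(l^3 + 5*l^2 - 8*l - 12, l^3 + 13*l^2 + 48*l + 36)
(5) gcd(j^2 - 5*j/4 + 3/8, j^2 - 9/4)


(1) = gcd((q - 6)*(q - 3)*(q + 7), q*(q - 6)*(q + 7)) = q^2 + q - 42
(2) = gcd((s - 1)*(s - 8*sqrt(2)), (s - 8*sqrt(2))*(s - 5*sqrt(2))) = s - 8*sqrt(2)
(3) = gcd((p - 1)*(p + 4), (p - 1)*(p + 2)) = p - 1
(4) = l^2 + 7*l + 6
(5) = gcd((j - 3/4)*(j - 1/2), (j - 3/2)*(j + 3/2)) = 1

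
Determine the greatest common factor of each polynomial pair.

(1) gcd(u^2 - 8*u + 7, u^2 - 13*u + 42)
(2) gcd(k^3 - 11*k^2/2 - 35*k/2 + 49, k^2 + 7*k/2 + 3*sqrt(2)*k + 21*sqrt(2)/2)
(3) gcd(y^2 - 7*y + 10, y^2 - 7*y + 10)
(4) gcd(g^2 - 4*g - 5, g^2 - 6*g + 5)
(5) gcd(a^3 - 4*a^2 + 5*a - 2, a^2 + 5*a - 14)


(1) = gcd((u - 7)*(u - 1), (u - 7)*(u - 6)) = u - 7
(2) = gcd((k - 7)*(k - 2)*(k + 7/2), (k + 7/2)*(k + 3*sqrt(2))) = k + 7/2
(3) = gcd((y - 5)*(y - 2), (y - 5)*(y - 2)) = y^2 - 7*y + 10
(4) = gcd((g - 5)*(g + 1), (g - 5)*(g - 1)) = g - 5
(5) = a - 2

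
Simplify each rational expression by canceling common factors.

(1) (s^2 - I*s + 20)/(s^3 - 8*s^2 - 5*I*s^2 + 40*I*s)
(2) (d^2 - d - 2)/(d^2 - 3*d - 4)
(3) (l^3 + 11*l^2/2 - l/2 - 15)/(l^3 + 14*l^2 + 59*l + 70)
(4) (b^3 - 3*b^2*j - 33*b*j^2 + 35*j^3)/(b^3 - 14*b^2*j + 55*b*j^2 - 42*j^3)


(1) = (s + 4*I)/(s^2 - 8*s)
(2) = (d - 2)/(d - 4)
(3) = (2*l - 3)/(2*l + 14)
(4) = (b + 5*j)/(b - 6*j)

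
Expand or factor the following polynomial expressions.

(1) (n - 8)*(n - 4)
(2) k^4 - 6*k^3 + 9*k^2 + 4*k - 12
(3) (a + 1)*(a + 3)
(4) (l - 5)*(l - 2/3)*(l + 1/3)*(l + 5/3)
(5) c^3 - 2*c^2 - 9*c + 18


(1) = n^2 - 12*n + 32
(2) = (k - 3)*(k - 2)^2*(k + 1)
(3) = a^2 + 4*a + 3
(4) = l^4 - 11*l^3/3 - 67*l^2/9 + 95*l/27 + 50/27
(5) = (c - 3)*(c - 2)*(c + 3)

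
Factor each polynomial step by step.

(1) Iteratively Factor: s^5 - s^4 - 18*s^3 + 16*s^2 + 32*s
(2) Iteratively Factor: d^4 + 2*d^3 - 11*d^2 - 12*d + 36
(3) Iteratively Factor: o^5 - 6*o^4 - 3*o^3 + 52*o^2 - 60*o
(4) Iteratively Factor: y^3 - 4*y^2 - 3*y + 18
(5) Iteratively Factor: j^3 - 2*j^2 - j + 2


(1) = (s)*(s^4 - s^3 - 18*s^2 + 16*s + 32) = s*(s - 2)*(s^3 + s^2 - 16*s - 16) = s*(s - 4)*(s - 2)*(s^2 + 5*s + 4) = s*(s - 4)*(s - 2)*(s + 4)*(s + 1)
(2) = (d - 2)*(d^3 + 4*d^2 - 3*d - 18) = (d - 2)^2*(d^2 + 6*d + 9) = (d - 2)^2*(d + 3)*(d + 3)
(3) = (o - 5)*(o^4 - o^3 - 8*o^2 + 12*o) = o*(o - 5)*(o^3 - o^2 - 8*o + 12) = o*(o - 5)*(o - 2)*(o^2 + o - 6) = o*(o - 5)*(o - 2)*(o + 3)*(o - 2)
(4) = (y + 2)*(y^2 - 6*y + 9) = (y - 3)*(y + 2)*(y - 3)
(5) = (j - 1)*(j^2 - j - 2) = (j - 2)*(j - 1)*(j + 1)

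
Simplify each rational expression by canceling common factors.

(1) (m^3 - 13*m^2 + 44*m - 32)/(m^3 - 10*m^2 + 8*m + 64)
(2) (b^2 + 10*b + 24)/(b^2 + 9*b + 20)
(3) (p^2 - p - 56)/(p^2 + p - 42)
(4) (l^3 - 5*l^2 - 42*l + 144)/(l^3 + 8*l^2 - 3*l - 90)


(1) = (m - 1)/(m + 2)
(2) = (b + 6)/(b + 5)
(3) = (p - 8)/(p - 6)
(4) = (l - 8)/(l + 5)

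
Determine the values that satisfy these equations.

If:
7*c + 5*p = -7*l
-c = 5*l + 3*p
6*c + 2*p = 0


Then:
c = 0
l = 0
p = 0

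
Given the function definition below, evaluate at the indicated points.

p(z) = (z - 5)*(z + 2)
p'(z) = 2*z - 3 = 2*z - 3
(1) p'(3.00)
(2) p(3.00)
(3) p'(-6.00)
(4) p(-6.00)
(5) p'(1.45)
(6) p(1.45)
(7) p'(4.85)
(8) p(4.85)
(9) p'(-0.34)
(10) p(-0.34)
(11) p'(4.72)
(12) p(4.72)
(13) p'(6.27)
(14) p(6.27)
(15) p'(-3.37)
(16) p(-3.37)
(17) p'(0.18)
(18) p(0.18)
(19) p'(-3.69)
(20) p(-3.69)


(1) = 3.00
(2) = -10.00
(3) = -15.00
(4) = 44.00
(5) = -0.10
(6) = -12.25
(7) = 6.70
(8) = -1.03
(9) = -3.68
(10) = -8.86
(11) = 6.44
(12) = -1.88
(13) = 9.54
(14) = 10.50
(15) = -9.74
(16) = 11.47
(17) = -2.64
(18) = -10.51
(19) = -10.38
(20) = 14.69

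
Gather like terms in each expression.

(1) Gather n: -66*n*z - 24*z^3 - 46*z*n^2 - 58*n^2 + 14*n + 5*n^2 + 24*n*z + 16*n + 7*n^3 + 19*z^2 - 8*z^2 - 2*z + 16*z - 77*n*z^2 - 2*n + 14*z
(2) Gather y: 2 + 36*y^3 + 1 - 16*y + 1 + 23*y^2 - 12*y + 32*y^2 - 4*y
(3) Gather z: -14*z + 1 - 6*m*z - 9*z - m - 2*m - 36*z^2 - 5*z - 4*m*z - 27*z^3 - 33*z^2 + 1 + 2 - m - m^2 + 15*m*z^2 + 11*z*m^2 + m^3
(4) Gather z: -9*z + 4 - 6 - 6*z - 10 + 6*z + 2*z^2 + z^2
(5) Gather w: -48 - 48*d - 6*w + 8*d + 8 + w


(1) = 7*n^3 + n^2*(-46*z - 53) + n*(-77*z^2 - 42*z + 28) - 24*z^3 + 11*z^2 + 28*z
(2) = 36*y^3 + 55*y^2 - 32*y + 4
(3) = m^3 - m^2 - 4*m - 27*z^3 + z^2*(15*m - 69) + z*(11*m^2 - 10*m - 28) + 4
(4) = 3*z^2 - 9*z - 12
(5) = -40*d - 5*w - 40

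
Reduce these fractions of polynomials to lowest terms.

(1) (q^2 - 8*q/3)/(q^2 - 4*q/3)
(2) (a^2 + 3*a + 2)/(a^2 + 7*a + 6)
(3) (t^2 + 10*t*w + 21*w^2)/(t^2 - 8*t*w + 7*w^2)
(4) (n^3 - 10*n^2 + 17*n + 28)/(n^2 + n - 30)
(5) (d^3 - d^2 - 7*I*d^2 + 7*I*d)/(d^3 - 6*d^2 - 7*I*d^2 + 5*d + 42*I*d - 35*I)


(1) = (3*q - 8)/(3*q - 4)
(2) = (a + 2)/(a + 6)
(3) = (t^2 + 10*t*w + 21*w^2)/(t^2 - 8*t*w + 7*w^2)
(4) = (n^3 - 10*n^2 + 17*n + 28)/(n^2 + n - 30)
(5) = d/(d - 5)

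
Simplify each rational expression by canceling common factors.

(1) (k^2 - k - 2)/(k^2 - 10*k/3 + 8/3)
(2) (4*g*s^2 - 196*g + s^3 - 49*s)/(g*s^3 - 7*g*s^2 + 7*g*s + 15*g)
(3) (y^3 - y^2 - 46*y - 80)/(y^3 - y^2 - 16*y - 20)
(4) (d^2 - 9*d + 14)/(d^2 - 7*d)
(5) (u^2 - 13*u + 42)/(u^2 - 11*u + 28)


(1) = (3*k + 3)/(3*k - 4)
(2) = (4*g*s^2 - 196*g + s^3 - 49*s)/(g*s^3 - 7*g*s^2 + 7*g*s + 15*g)
(3) = (y^2 - 3*y - 40)/(y^2 - 3*y - 10)
(4) = (d - 2)/d
(5) = (u - 6)/(u - 4)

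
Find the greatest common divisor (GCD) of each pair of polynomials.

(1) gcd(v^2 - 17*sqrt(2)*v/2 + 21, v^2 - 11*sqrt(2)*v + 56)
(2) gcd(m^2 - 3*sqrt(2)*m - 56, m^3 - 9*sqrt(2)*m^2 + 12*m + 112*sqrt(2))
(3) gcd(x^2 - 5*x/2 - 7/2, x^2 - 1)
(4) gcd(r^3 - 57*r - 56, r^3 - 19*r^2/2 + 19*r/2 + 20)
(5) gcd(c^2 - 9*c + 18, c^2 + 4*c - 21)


(1) = gcd((v - 7*sqrt(2))*(v - 3*sqrt(2)/2), (v - 7*sqrt(2))*(v - 4*sqrt(2))) = v - 7*sqrt(2)
(2) = m - 7*sqrt(2)
(3) = x + 1
(4) = r^2 - 7*r - 8
(5) = c - 3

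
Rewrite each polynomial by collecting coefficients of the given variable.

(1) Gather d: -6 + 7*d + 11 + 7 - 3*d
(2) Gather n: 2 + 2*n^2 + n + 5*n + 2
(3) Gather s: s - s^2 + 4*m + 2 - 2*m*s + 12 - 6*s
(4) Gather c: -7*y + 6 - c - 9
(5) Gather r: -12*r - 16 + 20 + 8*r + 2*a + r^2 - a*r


(1) = 4*d + 12
(2) = 2*n^2 + 6*n + 4
(3) = 4*m - s^2 + s*(-2*m - 5) + 14
(4) = -c - 7*y - 3
(5) = 2*a + r^2 + r*(-a - 4) + 4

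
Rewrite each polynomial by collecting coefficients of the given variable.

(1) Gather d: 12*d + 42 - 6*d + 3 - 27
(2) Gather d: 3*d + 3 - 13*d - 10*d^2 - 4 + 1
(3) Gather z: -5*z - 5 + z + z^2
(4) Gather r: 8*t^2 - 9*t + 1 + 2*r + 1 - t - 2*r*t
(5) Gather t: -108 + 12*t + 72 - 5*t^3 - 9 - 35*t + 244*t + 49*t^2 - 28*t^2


(1) = 6*d + 18
(2) = -10*d^2 - 10*d
(3) = z^2 - 4*z - 5
(4) = r*(2 - 2*t) + 8*t^2 - 10*t + 2
(5) = -5*t^3 + 21*t^2 + 221*t - 45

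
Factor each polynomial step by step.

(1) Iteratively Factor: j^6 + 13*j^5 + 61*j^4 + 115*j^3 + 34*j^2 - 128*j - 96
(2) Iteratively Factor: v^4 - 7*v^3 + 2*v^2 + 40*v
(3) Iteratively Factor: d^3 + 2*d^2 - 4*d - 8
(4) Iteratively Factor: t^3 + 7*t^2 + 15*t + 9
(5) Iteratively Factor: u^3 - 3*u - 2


(1) = (j - 1)*(j^5 + 14*j^4 + 75*j^3 + 190*j^2 + 224*j + 96) = (j - 1)*(j + 3)*(j^4 + 11*j^3 + 42*j^2 + 64*j + 32) = (j - 1)*(j + 2)*(j + 3)*(j^3 + 9*j^2 + 24*j + 16) = (j - 1)*(j + 2)*(j + 3)*(j + 4)*(j^2 + 5*j + 4) = (j - 1)*(j + 2)*(j + 3)*(j + 4)^2*(j + 1)
(2) = (v - 4)*(v^3 - 3*v^2 - 10*v) = (v - 5)*(v - 4)*(v^2 + 2*v) = v*(v - 5)*(v - 4)*(v + 2)
(3) = (d - 2)*(d^2 + 4*d + 4) = (d - 2)*(d + 2)*(d + 2)
(4) = (t + 3)*(t^2 + 4*t + 3) = (t + 3)^2*(t + 1)
(5) = (u - 2)*(u^2 + 2*u + 1) = (u - 2)*(u + 1)*(u + 1)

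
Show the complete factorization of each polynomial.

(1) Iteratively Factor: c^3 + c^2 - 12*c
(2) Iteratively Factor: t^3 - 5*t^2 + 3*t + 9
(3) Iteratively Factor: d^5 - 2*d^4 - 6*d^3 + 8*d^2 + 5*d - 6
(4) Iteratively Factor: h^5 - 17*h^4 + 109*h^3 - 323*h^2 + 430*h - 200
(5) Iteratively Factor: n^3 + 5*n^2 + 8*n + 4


(1) = (c)*(c^2 + c - 12) = c*(c - 3)*(c + 4)
(2) = (t - 3)*(t^2 - 2*t - 3) = (t - 3)*(t + 1)*(t - 3)
(3) = (d - 1)*(d^4 - d^3 - 7*d^2 + d + 6) = (d - 1)*(d + 1)*(d^3 - 2*d^2 - 5*d + 6) = (d - 1)*(d + 1)*(d + 2)*(d^2 - 4*d + 3) = (d - 1)^2*(d + 1)*(d + 2)*(d - 3)
(4) = (h - 2)*(h^4 - 15*h^3 + 79*h^2 - 165*h + 100) = (h - 4)*(h - 2)*(h^3 - 11*h^2 + 35*h - 25) = (h - 5)*(h - 4)*(h - 2)*(h^2 - 6*h + 5) = (h - 5)^2*(h - 4)*(h - 2)*(h - 1)
(5) = (n + 1)*(n^2 + 4*n + 4) = (n + 1)*(n + 2)*(n + 2)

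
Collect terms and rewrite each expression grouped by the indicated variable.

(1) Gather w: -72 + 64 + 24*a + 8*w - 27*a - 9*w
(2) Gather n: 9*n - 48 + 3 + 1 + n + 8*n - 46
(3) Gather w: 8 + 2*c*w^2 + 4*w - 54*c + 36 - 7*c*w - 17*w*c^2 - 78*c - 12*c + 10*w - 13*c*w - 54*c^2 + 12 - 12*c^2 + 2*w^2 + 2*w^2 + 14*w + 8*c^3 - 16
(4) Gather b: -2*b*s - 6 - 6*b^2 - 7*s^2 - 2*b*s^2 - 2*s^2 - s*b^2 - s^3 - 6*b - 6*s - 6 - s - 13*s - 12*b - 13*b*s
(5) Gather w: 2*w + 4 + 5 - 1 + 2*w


(1) = -3*a - w - 8
(2) = 18*n - 90
(3) = 8*c^3 - 66*c^2 - 144*c + w^2*(2*c + 4) + w*(-17*c^2 - 20*c + 28) + 40
(4) = b^2*(-s - 6) + b*(-2*s^2 - 15*s - 18) - s^3 - 9*s^2 - 20*s - 12
(5) = 4*w + 8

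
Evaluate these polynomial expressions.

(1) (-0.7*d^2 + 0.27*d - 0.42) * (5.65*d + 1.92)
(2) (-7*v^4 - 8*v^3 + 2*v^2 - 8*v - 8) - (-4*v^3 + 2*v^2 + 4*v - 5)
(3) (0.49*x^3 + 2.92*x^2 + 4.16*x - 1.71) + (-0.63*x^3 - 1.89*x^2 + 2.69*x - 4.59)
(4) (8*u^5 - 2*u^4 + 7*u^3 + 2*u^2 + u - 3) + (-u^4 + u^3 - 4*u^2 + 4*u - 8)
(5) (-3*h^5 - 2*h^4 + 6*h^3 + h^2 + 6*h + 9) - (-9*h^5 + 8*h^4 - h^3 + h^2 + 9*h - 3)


(1) = -3.955*d^3 + 0.1815*d^2 - 1.8546*d - 0.8064
(2) = -7*v^4 - 4*v^3 - 12*v - 3
(3) = -0.14*x^3 + 1.03*x^2 + 6.85*x - 6.3
(4) = 8*u^5 - 3*u^4 + 8*u^3 - 2*u^2 + 5*u - 11
(5) = 6*h^5 - 10*h^4 + 7*h^3 - 3*h + 12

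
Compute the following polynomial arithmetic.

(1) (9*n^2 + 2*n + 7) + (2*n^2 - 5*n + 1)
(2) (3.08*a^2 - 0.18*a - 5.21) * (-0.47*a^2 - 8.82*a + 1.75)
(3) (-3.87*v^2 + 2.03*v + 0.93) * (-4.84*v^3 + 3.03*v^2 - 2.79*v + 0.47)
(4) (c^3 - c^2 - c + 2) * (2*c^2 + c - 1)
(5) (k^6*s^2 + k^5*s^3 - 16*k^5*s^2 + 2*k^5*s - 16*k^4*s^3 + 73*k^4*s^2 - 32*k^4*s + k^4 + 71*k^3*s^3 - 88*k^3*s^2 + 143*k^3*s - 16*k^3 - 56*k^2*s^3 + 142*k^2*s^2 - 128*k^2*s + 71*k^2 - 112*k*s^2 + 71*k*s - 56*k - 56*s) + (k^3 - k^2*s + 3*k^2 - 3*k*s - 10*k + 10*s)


(1) = 11*n^2 - 3*n + 8
(2) = -1.4476*a^4 - 27.081*a^3 + 9.4263*a^2 + 45.6372*a - 9.1175
(3) = 18.7308*v^5 - 21.5513*v^4 + 12.447*v^3 - 4.6647*v^2 - 1.6406*v + 0.4371
(4) = 2*c^5 - c^4 - 4*c^3 + 4*c^2 + 3*c - 2
(5) = k^6*s^2 + k^5*s^3 - 16*k^5*s^2 + 2*k^5*s - 16*k^4*s^3 + 73*k^4*s^2 - 32*k^4*s + k^4 + 71*k^3*s^3 - 88*k^3*s^2 + 143*k^3*s - 15*k^3 - 56*k^2*s^3 + 142*k^2*s^2 - 129*k^2*s + 74*k^2 - 112*k*s^2 + 68*k*s - 66*k - 46*s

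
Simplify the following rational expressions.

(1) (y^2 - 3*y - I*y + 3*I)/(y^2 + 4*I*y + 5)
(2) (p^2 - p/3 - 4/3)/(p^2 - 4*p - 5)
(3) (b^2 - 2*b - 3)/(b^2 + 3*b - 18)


(1) = (y - 3)/(y + 5*I)
(2) = (3*p - 4)/(3*p - 15)
(3) = (b + 1)/(b + 6)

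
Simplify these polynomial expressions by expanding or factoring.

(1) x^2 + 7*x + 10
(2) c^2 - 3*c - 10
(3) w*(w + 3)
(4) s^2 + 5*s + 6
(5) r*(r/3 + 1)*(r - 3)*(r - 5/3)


(1) = (x + 2)*(x + 5)
(2) = (c - 5)*(c + 2)
(3) = w^2 + 3*w
(4) = (s + 2)*(s + 3)
(5) = r^4/3 - 5*r^3/9 - 3*r^2 + 5*r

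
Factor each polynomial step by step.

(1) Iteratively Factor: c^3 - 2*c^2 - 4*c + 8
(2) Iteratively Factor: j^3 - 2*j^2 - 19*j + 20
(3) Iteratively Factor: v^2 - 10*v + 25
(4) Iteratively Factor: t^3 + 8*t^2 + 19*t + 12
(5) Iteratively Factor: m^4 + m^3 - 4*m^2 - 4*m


(1) = (c - 2)*(c^2 - 4) = (c - 2)*(c + 2)*(c - 2)
(2) = (j - 1)*(j^2 - j - 20) = (j - 5)*(j - 1)*(j + 4)
(3) = (v - 5)*(v - 5)
(4) = (t + 1)*(t^2 + 7*t + 12) = (t + 1)*(t + 3)*(t + 4)
(5) = (m + 2)*(m^3 - m^2 - 2*m) = (m - 2)*(m + 2)*(m^2 + m) = (m - 2)*(m + 1)*(m + 2)*(m)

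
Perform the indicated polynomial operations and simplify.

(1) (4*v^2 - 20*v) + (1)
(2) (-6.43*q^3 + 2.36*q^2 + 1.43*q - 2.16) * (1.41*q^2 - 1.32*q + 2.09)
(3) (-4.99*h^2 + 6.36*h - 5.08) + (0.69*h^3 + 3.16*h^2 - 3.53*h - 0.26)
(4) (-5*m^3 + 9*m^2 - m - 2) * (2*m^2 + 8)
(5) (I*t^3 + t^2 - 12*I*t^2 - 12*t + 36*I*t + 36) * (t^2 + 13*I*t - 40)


(1) = 4*v^2 - 20*v + 1
(2) = -9.0663*q^5 + 11.8152*q^4 - 14.5376*q^3 - 0.0008*q^2 + 5.8399*q - 4.5144
(3) = 0.69*h^3 - 1.83*h^2 + 2.83*h - 5.34
(4) = -10*m^5 + 18*m^4 - 42*m^3 + 68*m^2 - 8*m - 16
(5) = I*t^5 - 12*t^4 - 12*I*t^4 + 144*t^3 + 9*I*t^3 - 472*t^2 + 324*I*t^2 + 480*t - 972*I*t - 1440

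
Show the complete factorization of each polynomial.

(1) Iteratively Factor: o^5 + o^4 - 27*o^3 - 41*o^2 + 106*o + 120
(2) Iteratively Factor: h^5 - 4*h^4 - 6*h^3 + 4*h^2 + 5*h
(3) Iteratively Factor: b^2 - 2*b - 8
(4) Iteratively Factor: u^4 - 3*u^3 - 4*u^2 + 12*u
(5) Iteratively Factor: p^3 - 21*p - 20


(1) = (o - 2)*(o^4 + 3*o^3 - 21*o^2 - 83*o - 60) = (o - 2)*(o + 4)*(o^3 - o^2 - 17*o - 15) = (o - 2)*(o + 3)*(o + 4)*(o^2 - 4*o - 5) = (o - 5)*(o - 2)*(o + 3)*(o + 4)*(o + 1)
(2) = (h + 1)*(h^4 - 5*h^3 - h^2 + 5*h) = (h - 5)*(h + 1)*(h^3 - h) = (h - 5)*(h + 1)^2*(h^2 - h) = (h - 5)*(h - 1)*(h + 1)^2*(h)
(3) = (b + 2)*(b - 4)
(4) = (u - 3)*(u^3 - 4*u) = (u - 3)*(u + 2)*(u^2 - 2*u) = (u - 3)*(u - 2)*(u + 2)*(u)
(5) = (p + 1)*(p^2 - p - 20) = (p - 5)*(p + 1)*(p + 4)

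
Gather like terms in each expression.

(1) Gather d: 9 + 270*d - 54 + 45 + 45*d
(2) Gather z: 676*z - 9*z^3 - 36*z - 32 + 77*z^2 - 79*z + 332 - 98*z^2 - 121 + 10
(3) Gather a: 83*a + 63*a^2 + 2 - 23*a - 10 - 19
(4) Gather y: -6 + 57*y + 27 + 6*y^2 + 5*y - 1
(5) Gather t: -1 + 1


(1) = 315*d
(2) = -9*z^3 - 21*z^2 + 561*z + 189
(3) = 63*a^2 + 60*a - 27
(4) = 6*y^2 + 62*y + 20
(5) = 0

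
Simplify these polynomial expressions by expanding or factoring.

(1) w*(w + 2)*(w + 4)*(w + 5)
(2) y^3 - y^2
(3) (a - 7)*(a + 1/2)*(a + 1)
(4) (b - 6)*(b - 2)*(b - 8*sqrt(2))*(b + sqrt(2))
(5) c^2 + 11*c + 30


(1) = w^4 + 11*w^3 + 38*w^2 + 40*w
(2) = y^2*(y - 1)
(3) = a^3 - 11*a^2/2 - 10*a - 7/2
(4) = b^4 - 7*sqrt(2)*b^3 - 8*b^3 - 4*b^2 + 56*sqrt(2)*b^2 - 84*sqrt(2)*b + 128*b - 192
(5) = (c + 5)*(c + 6)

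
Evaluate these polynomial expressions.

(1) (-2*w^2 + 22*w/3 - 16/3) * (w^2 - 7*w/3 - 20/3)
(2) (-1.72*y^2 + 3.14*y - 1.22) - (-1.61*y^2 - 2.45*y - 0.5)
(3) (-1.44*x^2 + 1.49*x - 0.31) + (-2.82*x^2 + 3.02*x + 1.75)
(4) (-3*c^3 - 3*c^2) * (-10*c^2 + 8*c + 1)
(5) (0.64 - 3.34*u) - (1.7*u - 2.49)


(1) = -2*w^4 + 12*w^3 - 82*w^2/9 - 328*w/9 + 320/9
(2) = -0.11*y^2 + 5.59*y - 0.72
(3) = -4.26*x^2 + 4.51*x + 1.44
(4) = 30*c^5 + 6*c^4 - 27*c^3 - 3*c^2
(5) = 3.13 - 5.04*u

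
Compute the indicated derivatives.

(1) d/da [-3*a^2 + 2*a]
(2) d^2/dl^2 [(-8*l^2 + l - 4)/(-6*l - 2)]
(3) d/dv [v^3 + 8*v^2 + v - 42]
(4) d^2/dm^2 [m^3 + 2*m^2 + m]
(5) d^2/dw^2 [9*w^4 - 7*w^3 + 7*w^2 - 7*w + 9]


(1) = 2 - 6*a
(2) = 47/(27*l^3 + 27*l^2 + 9*l + 1)
(3) = 3*v^2 + 16*v + 1
(4) = 6*m + 4
(5) = 108*w^2 - 42*w + 14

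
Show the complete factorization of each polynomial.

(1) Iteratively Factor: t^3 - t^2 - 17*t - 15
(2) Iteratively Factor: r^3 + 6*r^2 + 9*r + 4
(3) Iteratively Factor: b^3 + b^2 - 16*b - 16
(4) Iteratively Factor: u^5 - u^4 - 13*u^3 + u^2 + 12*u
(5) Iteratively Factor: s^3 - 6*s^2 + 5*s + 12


(1) = (t - 5)*(t^2 + 4*t + 3) = (t - 5)*(t + 1)*(t + 3)
(2) = (r + 1)*(r^2 + 5*r + 4) = (r + 1)^2*(r + 4)
(3) = (b + 4)*(b^2 - 3*b - 4) = (b + 1)*(b + 4)*(b - 4)
(4) = (u)*(u^4 - u^3 - 13*u^2 + u + 12) = u*(u - 4)*(u^3 + 3*u^2 - u - 3) = u*(u - 4)*(u - 1)*(u^2 + 4*u + 3) = u*(u - 4)*(u - 1)*(u + 3)*(u + 1)
(5) = (s - 3)*(s^2 - 3*s - 4) = (s - 3)*(s + 1)*(s - 4)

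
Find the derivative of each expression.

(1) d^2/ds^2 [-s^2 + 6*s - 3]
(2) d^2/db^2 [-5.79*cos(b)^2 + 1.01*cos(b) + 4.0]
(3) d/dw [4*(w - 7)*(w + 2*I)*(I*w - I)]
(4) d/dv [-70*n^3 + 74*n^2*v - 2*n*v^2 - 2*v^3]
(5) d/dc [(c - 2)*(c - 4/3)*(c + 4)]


(1) = -2
(2) = -1.01*cos(b) + 11.58*cos(2*b)
(3) = 12*I*w^2 + w*(-16 - 64*I) + 64 + 28*I
(4) = 74*n^2 - 4*n*v - 6*v^2
(5) = 3*c^2 + 4*c/3 - 32/3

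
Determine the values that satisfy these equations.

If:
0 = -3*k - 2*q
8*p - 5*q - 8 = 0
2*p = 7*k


Then:
k = 16/71
p = 56/71
q = -24/71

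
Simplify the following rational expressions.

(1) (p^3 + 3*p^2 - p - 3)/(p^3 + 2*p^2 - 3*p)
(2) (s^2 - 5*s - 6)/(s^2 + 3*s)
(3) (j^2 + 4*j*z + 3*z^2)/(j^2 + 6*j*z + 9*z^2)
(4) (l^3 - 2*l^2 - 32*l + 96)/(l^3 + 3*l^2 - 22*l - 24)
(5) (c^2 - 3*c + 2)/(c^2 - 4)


(1) = (p + 1)/p
(2) = (s^2 - 5*s - 6)/(s^2 + 3*s)
(3) = (j + z)/(j + 3*z)
(4) = (l - 4)/(l + 1)
(5) = (c - 1)/(c + 2)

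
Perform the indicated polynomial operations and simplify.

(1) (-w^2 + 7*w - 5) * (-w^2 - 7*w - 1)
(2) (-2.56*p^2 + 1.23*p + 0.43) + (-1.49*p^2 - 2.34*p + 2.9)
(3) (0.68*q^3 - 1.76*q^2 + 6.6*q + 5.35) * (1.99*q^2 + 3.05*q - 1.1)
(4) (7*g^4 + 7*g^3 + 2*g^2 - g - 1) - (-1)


(1) = w^4 - 43*w^2 + 28*w + 5
(2) = -4.05*p^2 - 1.11*p + 3.33
(3) = 1.3532*q^5 - 1.4284*q^4 + 7.018*q^3 + 32.7125*q^2 + 9.0575*q - 5.885
(4) = 7*g^4 + 7*g^3 + 2*g^2 - g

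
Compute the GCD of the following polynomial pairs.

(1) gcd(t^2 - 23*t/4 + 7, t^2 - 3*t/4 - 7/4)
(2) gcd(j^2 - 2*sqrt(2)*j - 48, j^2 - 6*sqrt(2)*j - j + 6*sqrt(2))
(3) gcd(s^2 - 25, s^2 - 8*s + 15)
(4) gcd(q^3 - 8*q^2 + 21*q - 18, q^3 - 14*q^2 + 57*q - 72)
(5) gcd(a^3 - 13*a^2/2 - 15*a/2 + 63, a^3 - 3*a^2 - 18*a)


(1) = gcd((t - 4)*(t - 7/4), (t - 7/4)*(t + 1)) = t - 7/4
(2) = gcd((j - 6*sqrt(2))*(j + 4*sqrt(2)), (j - 1)*(j - 6*sqrt(2))) = j - 6*sqrt(2)
(3) = s - 5
(4) = q^2 - 6*q + 9
(5) = gcd((a - 6)*(a - 7/2)*(a + 3), a*(a - 6)*(a + 3)) = a^2 - 3*a - 18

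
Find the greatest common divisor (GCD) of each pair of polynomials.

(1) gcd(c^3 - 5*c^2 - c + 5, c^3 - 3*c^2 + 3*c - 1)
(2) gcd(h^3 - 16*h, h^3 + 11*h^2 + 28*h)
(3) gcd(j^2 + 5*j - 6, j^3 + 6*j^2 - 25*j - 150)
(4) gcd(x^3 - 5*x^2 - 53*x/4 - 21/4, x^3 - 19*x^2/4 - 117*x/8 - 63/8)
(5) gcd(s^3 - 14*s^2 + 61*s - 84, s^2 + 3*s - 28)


(1) = gcd((c - 5)*(c - 1)*(c + 1), (c - 1)^3) = c - 1
(2) = h^2 + 4*h
(3) = j + 6
(4) = x^2 - 11*x/2 - 21/2
(5) = gcd((s - 7)*(s - 4)*(s - 3), (s - 4)*(s + 7)) = s - 4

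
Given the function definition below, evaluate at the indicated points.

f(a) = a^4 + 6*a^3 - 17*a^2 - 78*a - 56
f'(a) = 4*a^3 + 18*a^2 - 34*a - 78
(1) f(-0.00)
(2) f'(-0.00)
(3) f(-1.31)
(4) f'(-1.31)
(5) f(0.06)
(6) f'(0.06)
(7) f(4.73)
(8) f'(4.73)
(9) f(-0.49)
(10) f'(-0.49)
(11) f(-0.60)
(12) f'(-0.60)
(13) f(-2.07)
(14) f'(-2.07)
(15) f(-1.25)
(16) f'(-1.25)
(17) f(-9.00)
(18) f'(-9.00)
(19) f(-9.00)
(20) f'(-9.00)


(1) = -56.00
(2) = -78.00
(3) = 6.46
(4) = -11.56
(5) = -60.74
(6) = -79.97
(7) = 330.21
(8) = 587.19
(9) = -22.51
(10) = -57.49
(11) = -16.49
(12) = -51.98
(13) = -2.24
(14) = 34.03
(15) = 5.66
(16) = -15.19
(17) = 1456.00
(18) = -1230.00
(19) = 1456.00
(20) = -1230.00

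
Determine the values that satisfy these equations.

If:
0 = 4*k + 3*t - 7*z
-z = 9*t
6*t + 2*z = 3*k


Then:
k = 0
t = 0
z = 0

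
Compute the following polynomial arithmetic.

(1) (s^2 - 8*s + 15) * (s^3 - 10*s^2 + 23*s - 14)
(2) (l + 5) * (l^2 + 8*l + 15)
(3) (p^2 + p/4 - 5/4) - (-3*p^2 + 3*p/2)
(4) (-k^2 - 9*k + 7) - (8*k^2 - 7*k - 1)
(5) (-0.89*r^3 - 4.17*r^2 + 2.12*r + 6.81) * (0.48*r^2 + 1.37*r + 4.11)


(1) = s^5 - 18*s^4 + 118*s^3 - 348*s^2 + 457*s - 210
(2) = l^3 + 13*l^2 + 55*l + 75
(3) = 4*p^2 - 5*p/4 - 5/4
(4) = -9*k^2 - 2*k + 8
(5) = -0.4272*r^5 - 3.2209*r^4 - 8.3532*r^3 - 10.9655*r^2 + 18.0429*r + 27.9891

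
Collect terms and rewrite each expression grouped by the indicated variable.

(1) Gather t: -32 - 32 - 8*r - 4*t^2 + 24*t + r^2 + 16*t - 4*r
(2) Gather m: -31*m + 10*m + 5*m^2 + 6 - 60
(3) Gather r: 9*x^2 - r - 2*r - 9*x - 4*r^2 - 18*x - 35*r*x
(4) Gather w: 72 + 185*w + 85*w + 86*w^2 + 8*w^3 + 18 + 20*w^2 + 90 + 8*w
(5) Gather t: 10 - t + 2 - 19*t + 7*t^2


(1) = r^2 - 12*r - 4*t^2 + 40*t - 64
(2) = 5*m^2 - 21*m - 54
(3) = -4*r^2 + r*(-35*x - 3) + 9*x^2 - 27*x
(4) = 8*w^3 + 106*w^2 + 278*w + 180
(5) = 7*t^2 - 20*t + 12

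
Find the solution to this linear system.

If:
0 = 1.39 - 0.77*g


Then:
g = 1.81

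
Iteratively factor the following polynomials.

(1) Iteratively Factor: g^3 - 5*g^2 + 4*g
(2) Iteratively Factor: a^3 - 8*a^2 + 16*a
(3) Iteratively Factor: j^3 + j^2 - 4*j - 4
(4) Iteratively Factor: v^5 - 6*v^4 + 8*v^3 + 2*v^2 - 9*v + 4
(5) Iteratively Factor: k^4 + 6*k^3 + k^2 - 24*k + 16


(1) = (g - 4)*(g^2 - g) = (g - 4)*(g - 1)*(g)
(2) = (a - 4)*(a^2 - 4*a) = a*(a - 4)*(a - 4)
(3) = (j + 2)*(j^2 - j - 2) = (j - 2)*(j + 2)*(j + 1)
(4) = (v - 1)*(v^4 - 5*v^3 + 3*v^2 + 5*v - 4) = (v - 1)^2*(v^3 - 4*v^2 - v + 4) = (v - 1)^2*(v + 1)*(v^2 - 5*v + 4) = (v - 4)*(v - 1)^2*(v + 1)*(v - 1)
(5) = (k - 1)*(k^3 + 7*k^2 + 8*k - 16) = (k - 1)^2*(k^2 + 8*k + 16) = (k - 1)^2*(k + 4)*(k + 4)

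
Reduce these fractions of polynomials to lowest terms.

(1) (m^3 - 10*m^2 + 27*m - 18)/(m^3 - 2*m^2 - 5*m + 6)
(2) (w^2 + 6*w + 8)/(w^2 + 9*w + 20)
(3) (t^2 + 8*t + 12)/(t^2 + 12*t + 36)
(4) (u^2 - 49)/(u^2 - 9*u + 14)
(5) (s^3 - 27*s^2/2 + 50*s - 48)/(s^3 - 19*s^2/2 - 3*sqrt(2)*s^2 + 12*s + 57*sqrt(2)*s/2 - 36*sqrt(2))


(1) = (m - 6)/(m + 2)
(2) = (w + 2)/(w + 5)
(3) = (t + 2)/(t + 6)
(4) = (u + 7)/(u - 2)
(5) = (4*s - 16)/(4*s - 12*sqrt(2))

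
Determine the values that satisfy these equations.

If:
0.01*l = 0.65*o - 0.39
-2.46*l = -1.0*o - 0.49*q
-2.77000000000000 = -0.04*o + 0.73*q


Then:
l = -0.51
o = 0.59
q = -3.76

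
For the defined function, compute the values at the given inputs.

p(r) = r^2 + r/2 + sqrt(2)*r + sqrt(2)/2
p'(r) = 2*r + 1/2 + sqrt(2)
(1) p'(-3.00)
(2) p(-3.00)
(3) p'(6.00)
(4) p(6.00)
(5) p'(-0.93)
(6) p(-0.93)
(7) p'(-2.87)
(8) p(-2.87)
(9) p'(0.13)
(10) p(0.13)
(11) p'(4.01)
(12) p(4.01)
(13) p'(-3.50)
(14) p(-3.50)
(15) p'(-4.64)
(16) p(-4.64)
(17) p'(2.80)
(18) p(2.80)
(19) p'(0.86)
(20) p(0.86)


(1) = -4.09
(2) = 3.96
(3) = 13.91
(4) = 48.19
(5) = 0.05
(6) = -0.21
(7) = -3.83
(8) = 3.45
(9) = 2.17
(10) = 0.97
(11) = 9.93
(12) = 24.46
(13) = -5.09
(14) = 6.26
(15) = -7.37
(16) = 13.35
(17) = 7.51
(18) = 13.91
(19) = 3.63
(20) = 3.09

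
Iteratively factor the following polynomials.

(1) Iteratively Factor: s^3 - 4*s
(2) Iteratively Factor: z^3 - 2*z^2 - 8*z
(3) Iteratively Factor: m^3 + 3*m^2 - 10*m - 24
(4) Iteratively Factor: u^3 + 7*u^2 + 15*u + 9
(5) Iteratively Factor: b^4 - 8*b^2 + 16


(1) = (s)*(s^2 - 4) = s*(s + 2)*(s - 2)
(2) = (z)*(z^2 - 2*z - 8) = z*(z - 4)*(z + 2)
(3) = (m + 4)*(m^2 - m - 6) = (m - 3)*(m + 4)*(m + 2)
(4) = (u + 3)*(u^2 + 4*u + 3) = (u + 1)*(u + 3)*(u + 3)
(5) = (b + 2)*(b^3 - 2*b^2 - 4*b + 8) = (b + 2)^2*(b^2 - 4*b + 4) = (b - 2)*(b + 2)^2*(b - 2)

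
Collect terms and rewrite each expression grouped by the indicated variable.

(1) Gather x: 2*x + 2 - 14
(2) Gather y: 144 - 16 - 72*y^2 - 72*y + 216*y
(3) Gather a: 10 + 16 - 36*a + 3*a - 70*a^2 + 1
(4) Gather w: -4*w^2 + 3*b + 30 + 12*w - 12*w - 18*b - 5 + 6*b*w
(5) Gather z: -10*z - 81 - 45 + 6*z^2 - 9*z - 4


(1) = 2*x - 12
(2) = -72*y^2 + 144*y + 128
(3) = -70*a^2 - 33*a + 27
(4) = 6*b*w - 15*b - 4*w^2 + 25
(5) = 6*z^2 - 19*z - 130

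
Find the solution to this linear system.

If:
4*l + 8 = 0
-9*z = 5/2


Then:
l = -2
z = -5/18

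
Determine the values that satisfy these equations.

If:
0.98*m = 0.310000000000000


Then:
m = 0.32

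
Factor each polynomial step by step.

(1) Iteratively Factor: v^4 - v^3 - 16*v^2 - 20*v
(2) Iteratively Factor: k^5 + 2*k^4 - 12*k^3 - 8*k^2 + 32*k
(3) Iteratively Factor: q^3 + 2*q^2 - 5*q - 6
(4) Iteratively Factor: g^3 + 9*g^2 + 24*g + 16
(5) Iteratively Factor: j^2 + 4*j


(1) = (v)*(v^3 - v^2 - 16*v - 20) = v*(v - 5)*(v^2 + 4*v + 4) = v*(v - 5)*(v + 2)*(v + 2)
(2) = (k - 2)*(k^4 + 4*k^3 - 4*k^2 - 16*k) = (k - 2)*(k + 2)*(k^3 + 2*k^2 - 8*k) = (k - 2)^2*(k + 2)*(k^2 + 4*k) = k*(k - 2)^2*(k + 2)*(k + 4)
(3) = (q + 1)*(q^2 + q - 6) = (q - 2)*(q + 1)*(q + 3)
(4) = (g + 4)*(g^2 + 5*g + 4) = (g + 1)*(g + 4)*(g + 4)
(5) = (j)*(j + 4)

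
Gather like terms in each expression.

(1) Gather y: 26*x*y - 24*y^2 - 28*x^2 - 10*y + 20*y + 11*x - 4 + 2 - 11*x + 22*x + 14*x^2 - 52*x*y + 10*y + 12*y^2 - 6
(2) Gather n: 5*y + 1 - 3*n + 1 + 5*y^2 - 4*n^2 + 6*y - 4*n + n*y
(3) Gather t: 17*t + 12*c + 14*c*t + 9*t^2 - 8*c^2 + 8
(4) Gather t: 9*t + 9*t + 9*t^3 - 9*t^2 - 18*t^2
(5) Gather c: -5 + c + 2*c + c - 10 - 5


(1) = -14*x^2 + 22*x - 12*y^2 + y*(20 - 26*x) - 8
(2) = -4*n^2 + n*(y - 7) + 5*y^2 + 11*y + 2
(3) = -8*c^2 + 12*c + 9*t^2 + t*(14*c + 17) + 8
(4) = 9*t^3 - 27*t^2 + 18*t
(5) = 4*c - 20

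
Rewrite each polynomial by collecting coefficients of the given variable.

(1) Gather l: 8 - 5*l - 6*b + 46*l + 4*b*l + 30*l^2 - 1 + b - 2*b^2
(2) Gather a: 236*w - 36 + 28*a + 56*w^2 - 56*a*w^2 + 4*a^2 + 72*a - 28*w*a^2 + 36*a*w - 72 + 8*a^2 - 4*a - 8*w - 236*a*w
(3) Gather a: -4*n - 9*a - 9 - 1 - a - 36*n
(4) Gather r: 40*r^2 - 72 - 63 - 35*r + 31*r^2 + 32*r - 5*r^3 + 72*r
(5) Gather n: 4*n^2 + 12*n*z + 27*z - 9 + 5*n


(1) = -2*b^2 - 5*b + 30*l^2 + l*(4*b + 41) + 7
(2) = a^2*(12 - 28*w) + a*(-56*w^2 - 200*w + 96) + 56*w^2 + 228*w - 108
(3) = -10*a - 40*n - 10
(4) = -5*r^3 + 71*r^2 + 69*r - 135
(5) = 4*n^2 + n*(12*z + 5) + 27*z - 9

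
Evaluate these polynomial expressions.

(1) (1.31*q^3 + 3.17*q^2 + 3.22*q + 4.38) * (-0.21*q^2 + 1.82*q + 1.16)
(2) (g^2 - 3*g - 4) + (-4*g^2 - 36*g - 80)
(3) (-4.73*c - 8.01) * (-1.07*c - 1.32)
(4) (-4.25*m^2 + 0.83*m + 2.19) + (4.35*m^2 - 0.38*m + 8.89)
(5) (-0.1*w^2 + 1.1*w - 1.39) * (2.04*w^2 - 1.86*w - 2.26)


(1) = -0.2751*q^5 + 1.7185*q^4 + 6.6128*q^3 + 8.6178*q^2 + 11.7068*q + 5.0808
(2) = -3*g^2 - 39*g - 84
(3) = 5.0611*c^2 + 14.8143*c + 10.5732
(4) = 0.1*m^2 + 0.45*m + 11.08
(5) = -0.204*w^4 + 2.43*w^3 - 4.6556*w^2 + 0.0994*w + 3.1414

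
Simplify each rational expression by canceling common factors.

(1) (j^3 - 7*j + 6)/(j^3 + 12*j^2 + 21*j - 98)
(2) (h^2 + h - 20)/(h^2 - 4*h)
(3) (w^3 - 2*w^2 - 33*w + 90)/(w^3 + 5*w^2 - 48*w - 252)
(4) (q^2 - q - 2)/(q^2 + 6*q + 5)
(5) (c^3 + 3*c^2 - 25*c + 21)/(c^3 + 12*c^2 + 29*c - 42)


(1) = (j^2 + 2*j - 3)/(j^2 + 14*j + 49)
(2) = (h + 5)/h
(3) = (w^2 - 8*w + 15)/(w^2 - w - 42)
(4) = (q - 2)/(q + 5)
(5) = (c - 3)/(c + 6)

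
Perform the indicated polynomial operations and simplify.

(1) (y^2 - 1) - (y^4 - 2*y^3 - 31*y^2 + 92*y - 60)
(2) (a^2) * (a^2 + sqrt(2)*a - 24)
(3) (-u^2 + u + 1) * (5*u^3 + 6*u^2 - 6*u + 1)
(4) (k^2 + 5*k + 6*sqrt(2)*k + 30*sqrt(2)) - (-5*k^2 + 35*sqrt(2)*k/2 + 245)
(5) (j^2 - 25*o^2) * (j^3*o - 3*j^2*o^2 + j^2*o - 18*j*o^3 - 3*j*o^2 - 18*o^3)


(1) = -y^4 + 2*y^3 + 32*y^2 - 92*y + 59
(2) = a^4 + sqrt(2)*a^3 - 24*a^2
(3) = -5*u^5 - u^4 + 17*u^3 - u^2 - 5*u + 1
(4) = 6*k^2 - 23*sqrt(2)*k/2 + 5*k - 245 + 30*sqrt(2)
(5) = j^5*o - 3*j^4*o^2 + j^4*o - 43*j^3*o^3 - 3*j^3*o^2 + 75*j^2*o^4 - 43*j^2*o^3 + 450*j*o^5 + 75*j*o^4 + 450*o^5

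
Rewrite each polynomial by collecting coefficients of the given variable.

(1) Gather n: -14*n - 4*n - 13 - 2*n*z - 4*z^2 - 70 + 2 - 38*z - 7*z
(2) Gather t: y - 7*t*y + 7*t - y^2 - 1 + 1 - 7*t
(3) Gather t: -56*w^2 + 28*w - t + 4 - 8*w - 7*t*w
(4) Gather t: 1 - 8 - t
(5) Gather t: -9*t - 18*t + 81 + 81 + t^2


(1) = n*(-2*z - 18) - 4*z^2 - 45*z - 81
(2) = -7*t*y - y^2 + y
(3) = t*(-7*w - 1) - 56*w^2 + 20*w + 4
(4) = -t - 7
(5) = t^2 - 27*t + 162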